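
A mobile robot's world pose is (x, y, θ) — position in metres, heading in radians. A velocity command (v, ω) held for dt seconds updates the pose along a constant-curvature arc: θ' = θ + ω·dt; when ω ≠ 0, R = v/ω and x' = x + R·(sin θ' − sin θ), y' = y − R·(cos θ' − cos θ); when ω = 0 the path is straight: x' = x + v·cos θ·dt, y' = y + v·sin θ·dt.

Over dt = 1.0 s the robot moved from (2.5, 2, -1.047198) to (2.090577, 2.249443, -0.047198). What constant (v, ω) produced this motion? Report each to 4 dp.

v = -0.5000, ω = 1.0000

Δθ = -0.047198 − -1.047198 = 1.000000
ω = Δθ/dt = 1.000000/1.0 = 1.0000
R = Δx/(sin θ' − sin θ) = -0.5000
v = R·ω = -0.5000·1.0000 = -0.5000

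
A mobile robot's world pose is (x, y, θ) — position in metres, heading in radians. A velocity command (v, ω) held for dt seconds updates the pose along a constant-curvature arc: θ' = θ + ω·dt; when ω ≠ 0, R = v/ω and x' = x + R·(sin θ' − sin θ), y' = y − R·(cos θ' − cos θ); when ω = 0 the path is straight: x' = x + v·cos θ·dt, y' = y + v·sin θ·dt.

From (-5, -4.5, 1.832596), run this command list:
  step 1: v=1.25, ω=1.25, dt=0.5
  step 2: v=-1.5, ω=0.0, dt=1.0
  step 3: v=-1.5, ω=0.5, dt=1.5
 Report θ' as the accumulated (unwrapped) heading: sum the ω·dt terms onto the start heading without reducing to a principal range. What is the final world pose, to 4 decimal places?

(-2.0779, -5.5999, 3.2076)

step 1: θ'=2.4576 (R=1.0000) → pose (-5.3340, -3.9838, 2.4576)
step 2: θ'=2.4576 (straight) → pose (-4.1714, -4.9316, 2.4576)
step 3: θ'=3.2076 (R=-3.0000) → pose (-2.0779, -5.5999, 3.2076)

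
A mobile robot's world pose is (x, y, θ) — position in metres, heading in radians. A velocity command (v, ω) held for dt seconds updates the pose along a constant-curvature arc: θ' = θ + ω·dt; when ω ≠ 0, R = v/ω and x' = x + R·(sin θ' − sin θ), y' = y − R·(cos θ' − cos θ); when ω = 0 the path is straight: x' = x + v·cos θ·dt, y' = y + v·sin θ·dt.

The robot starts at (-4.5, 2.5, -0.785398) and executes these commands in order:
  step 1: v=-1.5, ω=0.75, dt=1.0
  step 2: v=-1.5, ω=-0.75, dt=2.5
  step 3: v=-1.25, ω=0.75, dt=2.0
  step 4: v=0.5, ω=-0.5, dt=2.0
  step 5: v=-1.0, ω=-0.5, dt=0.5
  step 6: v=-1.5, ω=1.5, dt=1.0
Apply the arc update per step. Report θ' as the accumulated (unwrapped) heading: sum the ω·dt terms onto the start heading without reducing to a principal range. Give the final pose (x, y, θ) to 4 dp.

(-8.8307, 8.6507, -0.1604)

step 1: θ'=-0.0354 (R=-2.0000) → pose (-5.8434, 3.0845, -0.0354)
step 2: θ'=-1.9104 (R=2.0000) → pose (-7.6584, 5.7495, -1.9104)
step 3: θ'=-0.4104 (R=-1.6667) → pose (-8.5649, 7.8330, -0.4104)
step 4: θ'=-1.4104 (R=-1.0000) → pose (-7.9768, 7.0757, -1.4104)
step 5: θ'=-1.6604 (R=2.0000) → pose (-7.9944, 7.5741, -1.6604)
step 6: θ'=-0.1604 (R=-1.0000) → pose (-8.8307, 8.6507, -0.1604)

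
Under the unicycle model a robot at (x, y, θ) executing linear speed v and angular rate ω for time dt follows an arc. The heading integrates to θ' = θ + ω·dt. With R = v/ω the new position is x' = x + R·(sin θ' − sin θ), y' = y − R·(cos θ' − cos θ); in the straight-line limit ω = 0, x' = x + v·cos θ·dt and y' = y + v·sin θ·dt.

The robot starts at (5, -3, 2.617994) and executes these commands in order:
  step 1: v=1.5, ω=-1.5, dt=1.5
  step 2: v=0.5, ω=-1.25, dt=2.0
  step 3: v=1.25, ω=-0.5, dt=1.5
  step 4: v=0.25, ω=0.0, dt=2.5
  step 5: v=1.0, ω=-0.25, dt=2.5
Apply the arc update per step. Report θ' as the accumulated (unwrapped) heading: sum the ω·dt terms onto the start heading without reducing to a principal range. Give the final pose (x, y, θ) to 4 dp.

(1.0878, -2.9031, -3.5070)

step 1: θ'=0.3680 (R=-1.0000) → pose (5.1403, -1.2009, 0.3680)
step 2: θ'=-2.1320 (R=-0.4000) → pose (5.6228, -1.7870, -2.1320)
step 3: θ'=-2.8820 (R=-2.5000) → pose (4.1480, -2.8727, -2.8820)
step 4: θ'=-2.8820 (straight) → pose (3.5439, -3.0332, -2.8820)
step 5: θ'=-3.5070 (R=-4.0000) → pose (1.0878, -2.9031, -3.5070)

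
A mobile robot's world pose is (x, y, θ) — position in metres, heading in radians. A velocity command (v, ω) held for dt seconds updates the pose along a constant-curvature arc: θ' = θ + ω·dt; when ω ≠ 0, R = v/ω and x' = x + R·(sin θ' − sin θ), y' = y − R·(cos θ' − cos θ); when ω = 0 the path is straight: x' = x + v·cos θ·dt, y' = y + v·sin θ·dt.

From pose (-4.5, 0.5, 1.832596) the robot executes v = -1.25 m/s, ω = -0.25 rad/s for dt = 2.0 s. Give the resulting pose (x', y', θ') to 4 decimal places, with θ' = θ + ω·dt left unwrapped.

(-4.4708, -1.9739, 1.3326)

θ' = 1.8326 + -0.25·2.0 = 1.3326
R = v/ω = -1.25/-0.25 = 5.0000
x' = -4.5 + 5.0000·(sin 1.3326 − sin 1.8326) = -4.4708
y' = 0.5 − 5.0000·(cos 1.3326 − cos 1.8326) = -1.9739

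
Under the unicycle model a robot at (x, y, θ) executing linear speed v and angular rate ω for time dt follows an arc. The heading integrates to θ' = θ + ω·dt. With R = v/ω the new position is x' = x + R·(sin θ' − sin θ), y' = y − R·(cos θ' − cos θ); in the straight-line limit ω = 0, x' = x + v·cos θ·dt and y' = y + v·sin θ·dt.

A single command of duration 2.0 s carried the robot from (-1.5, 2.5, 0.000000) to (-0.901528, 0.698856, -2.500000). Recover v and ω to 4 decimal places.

v = 1.2500, ω = -1.2500

Δθ = -2.500000 − 0.000000 = -2.500000
ω = Δθ/dt = -2.500000/2.0 = -1.2500
R = −Δy/(cos θ' − cos θ) = -1.0000
v = R·ω = -1.0000·-1.2500 = 1.2500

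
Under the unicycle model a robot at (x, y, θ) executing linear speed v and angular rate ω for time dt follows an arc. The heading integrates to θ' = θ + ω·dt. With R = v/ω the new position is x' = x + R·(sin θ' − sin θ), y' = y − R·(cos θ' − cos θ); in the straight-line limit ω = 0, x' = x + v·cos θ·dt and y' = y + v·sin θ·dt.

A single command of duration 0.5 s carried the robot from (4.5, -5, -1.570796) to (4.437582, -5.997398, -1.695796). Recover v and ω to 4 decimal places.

Δθ = -1.695796 − -1.570796 = -0.125000
ω = Δθ/dt = -0.125000/0.5 = -0.2500
R = −Δy/(cos θ' − cos θ) = -8.0000
v = R·ω = -8.0000·-0.2500 = 2.0000

v = 2.0000, ω = -0.2500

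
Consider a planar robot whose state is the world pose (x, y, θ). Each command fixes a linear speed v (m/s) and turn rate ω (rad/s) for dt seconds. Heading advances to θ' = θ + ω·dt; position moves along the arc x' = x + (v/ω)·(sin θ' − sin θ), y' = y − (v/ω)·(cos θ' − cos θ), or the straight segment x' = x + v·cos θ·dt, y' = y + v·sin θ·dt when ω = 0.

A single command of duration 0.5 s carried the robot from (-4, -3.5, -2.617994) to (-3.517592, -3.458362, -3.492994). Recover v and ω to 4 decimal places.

v = -1.0000, ω = -1.7500

Δθ = -3.492994 − -2.617994 = -0.875000
ω = Δθ/dt = -0.875000/0.5 = -1.7500
R = Δx/(sin θ' − sin θ) = 0.5714
v = R·ω = 0.5714·-1.7500 = -1.0000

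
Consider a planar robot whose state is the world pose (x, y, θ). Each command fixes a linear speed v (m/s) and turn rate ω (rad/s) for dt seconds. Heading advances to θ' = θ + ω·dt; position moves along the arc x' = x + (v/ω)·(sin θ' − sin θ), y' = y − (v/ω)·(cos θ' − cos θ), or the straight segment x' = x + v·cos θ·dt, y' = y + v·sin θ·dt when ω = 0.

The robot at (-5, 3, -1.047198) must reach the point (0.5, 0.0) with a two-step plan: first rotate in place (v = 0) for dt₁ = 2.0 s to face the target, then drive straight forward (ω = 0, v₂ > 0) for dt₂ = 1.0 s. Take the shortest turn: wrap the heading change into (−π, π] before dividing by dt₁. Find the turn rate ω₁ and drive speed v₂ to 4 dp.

ω₁ = 0.2739, v₂ = 6.2650

heading to target = atan2(0−3, 0.5−-5) = -0.4993
Δθ = wrap(-0.4993 − -1.0472) = 0.5479; ω₁ = Δθ/dt₁ = 0.2739
distance = √((0.5−-5)² + (0−3)²) = 6.2650; v₂ = distance/dt₂ = 6.2650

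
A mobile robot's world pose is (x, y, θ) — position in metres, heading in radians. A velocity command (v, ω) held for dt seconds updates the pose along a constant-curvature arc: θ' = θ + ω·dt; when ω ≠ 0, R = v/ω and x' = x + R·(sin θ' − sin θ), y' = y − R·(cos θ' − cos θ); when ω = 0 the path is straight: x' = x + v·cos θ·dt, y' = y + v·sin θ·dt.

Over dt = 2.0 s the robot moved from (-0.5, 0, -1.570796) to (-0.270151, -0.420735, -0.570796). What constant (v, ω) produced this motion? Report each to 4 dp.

v = 0.2500, ω = 0.5000

Δθ = -0.570796 − -1.570796 = 1.000000
ω = Δθ/dt = 1.000000/2.0 = 0.5000
R = −Δy/(cos θ' − cos θ) = 0.5000
v = R·ω = 0.5000·0.5000 = 0.2500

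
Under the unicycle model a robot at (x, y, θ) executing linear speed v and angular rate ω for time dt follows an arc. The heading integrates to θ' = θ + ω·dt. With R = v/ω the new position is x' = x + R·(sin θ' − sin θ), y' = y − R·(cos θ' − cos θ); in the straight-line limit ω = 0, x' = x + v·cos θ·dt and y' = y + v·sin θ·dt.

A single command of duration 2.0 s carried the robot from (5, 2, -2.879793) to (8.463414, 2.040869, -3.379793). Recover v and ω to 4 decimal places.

v = -1.7500, ω = -0.2500

Δθ = -3.379793 − -2.879793 = -0.500000
ω = Δθ/dt = -0.500000/2.0 = -0.2500
R = Δx/(sin θ' − sin θ) = 7.0000
v = R·ω = 7.0000·-0.2500 = -1.7500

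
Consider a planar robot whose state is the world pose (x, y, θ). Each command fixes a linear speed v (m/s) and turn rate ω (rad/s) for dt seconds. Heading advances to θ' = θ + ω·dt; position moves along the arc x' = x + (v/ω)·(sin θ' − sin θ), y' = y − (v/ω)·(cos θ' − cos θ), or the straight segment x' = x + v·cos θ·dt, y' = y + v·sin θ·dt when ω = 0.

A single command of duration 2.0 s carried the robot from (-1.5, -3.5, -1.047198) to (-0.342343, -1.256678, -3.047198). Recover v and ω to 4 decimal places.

Δθ = -3.047198 − -1.047198 = -2.000000
ω = Δθ/dt = -2.000000/2.0 = -1.0000
R = −Δy/(cos θ' − cos θ) = 1.5000
v = R·ω = 1.5000·-1.0000 = -1.5000

v = -1.5000, ω = -1.0000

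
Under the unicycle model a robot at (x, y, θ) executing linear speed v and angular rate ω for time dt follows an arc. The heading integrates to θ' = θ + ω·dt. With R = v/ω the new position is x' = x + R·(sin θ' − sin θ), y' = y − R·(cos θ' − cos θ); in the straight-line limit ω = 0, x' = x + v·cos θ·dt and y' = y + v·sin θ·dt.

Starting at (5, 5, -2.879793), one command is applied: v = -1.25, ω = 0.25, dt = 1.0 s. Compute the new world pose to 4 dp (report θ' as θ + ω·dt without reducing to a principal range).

θ' = -2.8798 + 0.25·1.0 = -2.6298
R = v/ω = -1.25/0.25 = -5.0000
x' = 5 + -5.0000·(sin -2.6298 − sin -2.8798) = 6.1546
y' = 5 − -5.0000·(cos -2.6298 − cos -2.8798) = 5.4703

(6.1546, 5.4703, -2.6298)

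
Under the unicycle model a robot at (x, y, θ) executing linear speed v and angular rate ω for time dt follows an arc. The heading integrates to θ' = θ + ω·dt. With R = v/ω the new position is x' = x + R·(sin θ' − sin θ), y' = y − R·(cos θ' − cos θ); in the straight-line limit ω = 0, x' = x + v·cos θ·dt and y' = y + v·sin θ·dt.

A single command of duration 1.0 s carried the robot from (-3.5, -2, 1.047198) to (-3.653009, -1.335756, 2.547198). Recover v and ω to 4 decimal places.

Δθ = 2.547198 − 1.047198 = 1.500000
ω = Δθ/dt = 1.500000/1.0 = 1.5000
R = −Δy/(cos θ' − cos θ) = 0.5000
v = R·ω = 0.5000·1.5000 = 0.7500

v = 0.7500, ω = 1.5000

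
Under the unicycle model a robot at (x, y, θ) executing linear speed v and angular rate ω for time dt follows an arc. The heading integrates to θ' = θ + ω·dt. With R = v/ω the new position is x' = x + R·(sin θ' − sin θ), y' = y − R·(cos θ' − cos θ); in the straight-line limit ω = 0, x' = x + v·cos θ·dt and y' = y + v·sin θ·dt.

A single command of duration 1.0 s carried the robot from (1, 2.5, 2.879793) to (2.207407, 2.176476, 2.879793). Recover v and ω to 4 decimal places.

Δθ = 2.879793 − 2.879793 = 0.000000
ω = Δθ/dt = 0.000000/1.0 = 0.0000
ω = 0 → v = (Δx·cos θ + Δy·sin θ)/dt = -1.2500

v = -1.2500, ω = 0.0000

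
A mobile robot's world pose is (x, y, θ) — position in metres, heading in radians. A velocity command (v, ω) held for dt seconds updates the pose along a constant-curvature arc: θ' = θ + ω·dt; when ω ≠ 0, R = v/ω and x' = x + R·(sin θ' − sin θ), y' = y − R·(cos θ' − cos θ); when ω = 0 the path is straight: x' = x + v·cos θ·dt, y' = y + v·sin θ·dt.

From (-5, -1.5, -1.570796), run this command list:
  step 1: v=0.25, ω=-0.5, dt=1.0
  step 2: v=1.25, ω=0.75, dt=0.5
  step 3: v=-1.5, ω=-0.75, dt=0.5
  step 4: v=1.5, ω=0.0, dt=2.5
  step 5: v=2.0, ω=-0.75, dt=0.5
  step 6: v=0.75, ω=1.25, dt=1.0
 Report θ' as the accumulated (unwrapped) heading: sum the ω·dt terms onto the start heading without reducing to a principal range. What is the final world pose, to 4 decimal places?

(-7.6254, -6.3610, -1.1958)

step 1: θ'=-2.0708 (R=-0.5000) → pose (-5.0612, -1.7397, -2.0708)
step 2: θ'=-1.6958 (R=1.6667) → pose (-5.2522, -2.3310, -1.6958)
step 3: θ'=-2.0708 (R=2.0000) → pose (-5.0230, -1.6215, -2.0708)
step 4: θ'=-2.0708 (straight) → pose (-6.8208, -4.9124, -2.0708)
step 5: θ'=-2.4458 (R=-2.6667) → pose (-7.4517, -5.6807, -2.4458)
step 6: θ'=-1.1958 (R=0.6000) → pose (-7.6254, -6.3610, -1.1958)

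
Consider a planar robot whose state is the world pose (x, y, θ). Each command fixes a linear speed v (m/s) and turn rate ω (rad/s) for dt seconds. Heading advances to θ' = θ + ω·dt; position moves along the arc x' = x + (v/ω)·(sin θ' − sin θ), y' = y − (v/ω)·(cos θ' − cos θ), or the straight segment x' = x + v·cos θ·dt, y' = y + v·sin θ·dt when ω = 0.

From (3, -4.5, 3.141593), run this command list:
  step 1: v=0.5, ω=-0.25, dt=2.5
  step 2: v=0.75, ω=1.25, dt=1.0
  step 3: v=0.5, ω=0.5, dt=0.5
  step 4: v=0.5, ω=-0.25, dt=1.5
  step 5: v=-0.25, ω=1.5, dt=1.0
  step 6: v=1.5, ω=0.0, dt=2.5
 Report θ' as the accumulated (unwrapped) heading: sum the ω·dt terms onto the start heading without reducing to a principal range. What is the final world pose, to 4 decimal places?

(2.0012, -7.9593, 5.1416)

step 1: θ'=2.5166 (R=-2.0000) → pose (1.8298, -4.1219, 2.5166)
step 2: θ'=3.7666 (R=0.6000) → pose (1.1277, -4.1219, 3.7666)
step 3: θ'=4.0166 (R=1.0000) → pose (0.9452, -4.2919, 4.0166)
step 4: θ'=3.6416 (R=-2.0000) → pose (0.3690, -4.7651, 3.6416)
step 5: θ'=5.1416 (R=-0.1667) → pose (0.4407, -4.5494, 5.1416)
step 6: θ'=5.1416 (straight) → pose (2.0012, -7.9593, 5.1416)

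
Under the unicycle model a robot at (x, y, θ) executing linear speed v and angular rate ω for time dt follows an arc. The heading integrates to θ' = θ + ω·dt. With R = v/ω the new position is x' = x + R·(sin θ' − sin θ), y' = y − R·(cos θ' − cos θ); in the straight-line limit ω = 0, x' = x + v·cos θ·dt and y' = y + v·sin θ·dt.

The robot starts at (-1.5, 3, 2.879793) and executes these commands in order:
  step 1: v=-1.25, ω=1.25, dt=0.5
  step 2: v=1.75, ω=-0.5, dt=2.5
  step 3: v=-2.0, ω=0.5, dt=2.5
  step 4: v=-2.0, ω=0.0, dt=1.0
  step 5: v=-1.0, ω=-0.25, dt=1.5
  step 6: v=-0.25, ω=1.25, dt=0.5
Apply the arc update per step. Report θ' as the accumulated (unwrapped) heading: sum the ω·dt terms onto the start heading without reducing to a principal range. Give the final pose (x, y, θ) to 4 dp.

step 1: θ'=3.5048 (R=-1.0000) → pose (-0.8859, 3.0312, 3.5048)
step 2: θ'=2.2548 (R=-3.5000) → pose (-4.8420, 4.0912, 2.2548)
step 3: θ'=3.5048 (R=-4.0000) → pose (-0.3208, 2.8797, 3.5048)
step 4: θ'=3.5048 (straight) → pose (1.5488, 3.5903, 3.5048)
step 5: θ'=3.1298 (R=4.0000) → pose (3.0170, 3.8509, 3.1298)
step 6: θ'=3.7548 (R=-0.2000) → pose (3.1345, 3.8873, 3.7548)

(3.1345, 3.8873, 3.7548)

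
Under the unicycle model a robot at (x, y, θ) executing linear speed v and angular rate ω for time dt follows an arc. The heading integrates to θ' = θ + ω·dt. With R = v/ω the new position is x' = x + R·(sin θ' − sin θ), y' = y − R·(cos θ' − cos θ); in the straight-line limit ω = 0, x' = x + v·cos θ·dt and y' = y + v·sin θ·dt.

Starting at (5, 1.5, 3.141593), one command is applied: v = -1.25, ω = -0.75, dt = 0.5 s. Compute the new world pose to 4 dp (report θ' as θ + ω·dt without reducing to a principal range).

(5.6105, 1.3842, 2.7666)

θ' = 3.1416 + -0.75·0.5 = 2.7666
R = v/ω = -1.25/-0.75 = 1.6667
x' = 5 + 1.6667·(sin 2.7666 − sin 3.1416) = 5.6105
y' = 1.5 − 1.6667·(cos 2.7666 − cos 3.1416) = 1.3842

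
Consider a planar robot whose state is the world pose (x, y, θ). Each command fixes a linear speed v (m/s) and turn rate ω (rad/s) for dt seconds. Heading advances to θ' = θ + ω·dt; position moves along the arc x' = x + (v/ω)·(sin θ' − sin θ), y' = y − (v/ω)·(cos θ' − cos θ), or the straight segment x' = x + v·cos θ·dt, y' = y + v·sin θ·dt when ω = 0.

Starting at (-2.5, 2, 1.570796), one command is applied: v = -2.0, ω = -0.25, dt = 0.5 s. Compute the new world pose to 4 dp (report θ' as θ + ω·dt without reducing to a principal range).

(-2.5624, 1.0026, 1.4458)

θ' = 1.5708 + -0.25·0.5 = 1.4458
R = v/ω = -2.0/-0.25 = 8.0000
x' = -2.5 + 8.0000·(sin 1.4458 − sin 1.5708) = -2.5624
y' = 2 − 8.0000·(cos 1.4458 − cos 1.5708) = 1.0026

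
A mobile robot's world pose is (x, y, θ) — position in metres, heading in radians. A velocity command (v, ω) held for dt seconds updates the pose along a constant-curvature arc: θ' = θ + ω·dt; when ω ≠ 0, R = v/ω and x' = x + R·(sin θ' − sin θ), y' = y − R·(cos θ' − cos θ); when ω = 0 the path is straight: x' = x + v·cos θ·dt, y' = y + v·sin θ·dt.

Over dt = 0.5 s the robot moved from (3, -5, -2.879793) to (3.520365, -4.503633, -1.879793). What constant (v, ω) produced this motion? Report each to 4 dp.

v = -1.5000, ω = 2.0000

Δθ = -1.879793 − -2.879793 = 1.000000
ω = Δθ/dt = 1.000000/0.5 = 2.0000
R = Δx/(sin θ' − sin θ) = -0.7500
v = R·ω = -0.7500·2.0000 = -1.5000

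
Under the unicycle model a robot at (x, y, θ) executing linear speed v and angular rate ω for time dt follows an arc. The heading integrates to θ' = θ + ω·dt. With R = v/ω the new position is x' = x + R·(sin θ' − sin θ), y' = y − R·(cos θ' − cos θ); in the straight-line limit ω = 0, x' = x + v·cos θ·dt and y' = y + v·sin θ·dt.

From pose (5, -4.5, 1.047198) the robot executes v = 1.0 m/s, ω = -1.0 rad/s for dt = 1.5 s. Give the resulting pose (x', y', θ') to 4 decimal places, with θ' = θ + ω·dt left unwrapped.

(6.3035, -4.1008, -0.4528)

θ' = 1.0472 + -1.0·1.5 = -0.4528
R = v/ω = 1.0/-1.0 = -1.0000
x' = 5 + -1.0000·(sin -0.4528 − sin 1.0472) = 6.3035
y' = -4.5 − -1.0000·(cos -0.4528 − cos 1.0472) = -4.1008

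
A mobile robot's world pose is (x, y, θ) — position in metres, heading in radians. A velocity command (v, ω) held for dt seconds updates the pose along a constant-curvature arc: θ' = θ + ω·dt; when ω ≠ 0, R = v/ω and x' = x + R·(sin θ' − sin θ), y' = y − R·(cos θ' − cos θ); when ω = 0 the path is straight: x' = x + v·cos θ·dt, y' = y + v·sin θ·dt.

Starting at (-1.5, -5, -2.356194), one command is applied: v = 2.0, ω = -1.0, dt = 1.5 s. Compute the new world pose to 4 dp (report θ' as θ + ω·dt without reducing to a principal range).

θ' = -2.3562 + -1.0·1.5 = -3.8562
R = v/ω = 2.0/-1.0 = -2.0000
x' = -1.5 + -2.0000·(sin -3.8562 − sin -2.3562) = -4.2248
y' = -5 − -2.0000·(cos -3.8562 − cos -2.3562) = -5.0965

(-4.2248, -5.0965, -3.8562)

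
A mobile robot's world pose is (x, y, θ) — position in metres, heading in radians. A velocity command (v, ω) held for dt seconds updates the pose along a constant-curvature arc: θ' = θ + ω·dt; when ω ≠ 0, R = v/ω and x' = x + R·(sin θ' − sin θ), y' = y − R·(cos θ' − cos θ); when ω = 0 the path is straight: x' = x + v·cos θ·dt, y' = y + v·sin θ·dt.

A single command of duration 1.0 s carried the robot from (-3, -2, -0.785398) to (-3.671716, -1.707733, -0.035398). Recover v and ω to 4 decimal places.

v = -0.7500, ω = 0.7500

Δθ = -0.035398 − -0.785398 = 0.750000
ω = Δθ/dt = 0.750000/1.0 = 0.7500
R = Δx/(sin θ' − sin θ) = -1.0000
v = R·ω = -1.0000·0.7500 = -0.7500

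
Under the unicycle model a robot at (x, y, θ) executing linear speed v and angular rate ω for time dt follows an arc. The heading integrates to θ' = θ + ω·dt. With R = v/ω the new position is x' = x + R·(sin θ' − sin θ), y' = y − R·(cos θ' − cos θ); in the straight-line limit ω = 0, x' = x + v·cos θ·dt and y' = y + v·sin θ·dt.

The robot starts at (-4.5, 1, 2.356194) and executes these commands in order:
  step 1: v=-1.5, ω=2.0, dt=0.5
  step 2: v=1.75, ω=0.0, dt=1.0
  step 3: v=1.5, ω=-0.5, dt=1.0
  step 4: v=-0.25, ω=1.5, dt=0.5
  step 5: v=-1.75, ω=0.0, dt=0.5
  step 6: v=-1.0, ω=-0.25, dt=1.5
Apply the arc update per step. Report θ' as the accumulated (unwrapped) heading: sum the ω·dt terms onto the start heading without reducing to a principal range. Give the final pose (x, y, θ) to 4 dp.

step 1: θ'=3.3562 (R=-0.7500) → pose (-3.8100, 0.7975, 3.3562)
step 2: θ'=3.3562 (straight) → pose (-5.5198, 0.4249, 3.3562)
step 3: θ'=2.8562 (R=-3.0000) → pose (-7.0033, 0.4774, 2.8562)
step 4: θ'=3.6062 (R=-0.1667) → pose (-6.8817, 0.4883, 3.6062)
step 5: θ'=3.6062 (straight) → pose (-6.0995, 0.8804, 3.6062)
step 6: θ'=3.2312 (R=4.0000) → pose (-4.6651, 1.2883, 3.2312)

(-4.6651, 1.2883, 3.2312)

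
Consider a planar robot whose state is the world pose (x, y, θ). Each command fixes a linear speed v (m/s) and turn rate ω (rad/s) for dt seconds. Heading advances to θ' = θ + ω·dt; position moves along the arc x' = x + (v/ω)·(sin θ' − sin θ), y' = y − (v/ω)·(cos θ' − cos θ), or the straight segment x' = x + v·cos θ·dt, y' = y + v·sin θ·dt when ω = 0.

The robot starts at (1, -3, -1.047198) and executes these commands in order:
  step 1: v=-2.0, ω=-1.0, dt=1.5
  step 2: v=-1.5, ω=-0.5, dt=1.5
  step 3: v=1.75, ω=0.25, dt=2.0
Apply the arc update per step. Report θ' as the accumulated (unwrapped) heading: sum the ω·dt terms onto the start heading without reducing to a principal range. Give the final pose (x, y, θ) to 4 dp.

step 1: θ'=-2.5472 (R=2.0000) → pose (1.6120, -0.3430, -2.5472)
step 2: θ'=-3.2972 (R=3.0000) → pose (3.7570, 0.1353, -3.2972)
step 3: θ'=-2.7972 (R=7.0000) → pose (0.3088, -0.1912, -2.7972)

(0.3088, -0.1912, -2.7972)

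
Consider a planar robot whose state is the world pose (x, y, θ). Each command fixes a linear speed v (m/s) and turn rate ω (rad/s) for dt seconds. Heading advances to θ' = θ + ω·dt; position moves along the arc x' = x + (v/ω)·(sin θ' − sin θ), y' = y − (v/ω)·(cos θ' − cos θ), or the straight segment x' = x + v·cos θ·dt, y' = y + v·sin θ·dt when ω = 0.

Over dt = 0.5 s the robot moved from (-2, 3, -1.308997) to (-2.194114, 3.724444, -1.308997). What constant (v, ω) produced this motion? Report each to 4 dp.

v = -1.5000, ω = 0.0000

Δθ = -1.308997 − -1.308997 = 0.000000
ω = Δθ/dt = 0.000000/0.5 = 0.0000
ω = 0 → v = (Δx·cos θ + Δy·sin θ)/dt = -1.5000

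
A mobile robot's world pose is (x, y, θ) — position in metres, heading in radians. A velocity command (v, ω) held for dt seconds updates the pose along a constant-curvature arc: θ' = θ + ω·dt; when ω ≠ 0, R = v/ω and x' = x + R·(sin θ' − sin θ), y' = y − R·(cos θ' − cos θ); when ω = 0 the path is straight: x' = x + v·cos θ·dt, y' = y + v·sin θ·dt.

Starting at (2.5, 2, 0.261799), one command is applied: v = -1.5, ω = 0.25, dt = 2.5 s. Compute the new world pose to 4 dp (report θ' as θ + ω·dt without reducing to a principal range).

θ' = 0.2618 + 0.25·2.5 = 0.8868
R = v/ω = -1.5/0.25 = -6.0000
x' = 2.5 + -6.0000·(sin 0.8868 − sin 0.2618) = -0.5974
y' = 2 − -6.0000·(cos 0.8868 − cos 0.2618) = -0.0042

(-0.5974, -0.0042, 0.8868)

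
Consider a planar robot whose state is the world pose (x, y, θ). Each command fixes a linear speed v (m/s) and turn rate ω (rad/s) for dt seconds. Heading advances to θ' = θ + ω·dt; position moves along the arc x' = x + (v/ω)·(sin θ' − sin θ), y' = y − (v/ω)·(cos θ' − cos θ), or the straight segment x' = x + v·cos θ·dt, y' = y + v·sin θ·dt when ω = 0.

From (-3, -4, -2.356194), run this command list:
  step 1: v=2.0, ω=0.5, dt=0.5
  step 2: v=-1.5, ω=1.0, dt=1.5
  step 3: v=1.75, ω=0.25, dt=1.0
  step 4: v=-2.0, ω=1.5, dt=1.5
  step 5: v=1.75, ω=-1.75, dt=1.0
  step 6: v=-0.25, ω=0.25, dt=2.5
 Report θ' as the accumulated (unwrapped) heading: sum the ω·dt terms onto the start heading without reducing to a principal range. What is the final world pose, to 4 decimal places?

step 1: θ'=-2.1062 (R=4.0000) → pose (-3.6118, -4.7877, -2.1062)
step 2: θ'=-0.6062 (R=-1.5000) → pose (-4.0473, -2.7897, -0.6062)
step 3: θ'=-0.3562 (R=7.0000) → pose (-2.5001, -3.5975, -0.3562)
step 4: θ'=1.8938 (R=-1.3333) → pose (-4.2294, -5.2704, 1.8938)
step 5: θ'=0.1438 (R=-1.0000) → pose (-3.4244, -3.9633, 0.1438)
step 6: θ'=0.7688 (R=-1.0000) → pose (-3.9764, -4.2343, 0.7688)

(-3.9764, -4.2343, 0.7688)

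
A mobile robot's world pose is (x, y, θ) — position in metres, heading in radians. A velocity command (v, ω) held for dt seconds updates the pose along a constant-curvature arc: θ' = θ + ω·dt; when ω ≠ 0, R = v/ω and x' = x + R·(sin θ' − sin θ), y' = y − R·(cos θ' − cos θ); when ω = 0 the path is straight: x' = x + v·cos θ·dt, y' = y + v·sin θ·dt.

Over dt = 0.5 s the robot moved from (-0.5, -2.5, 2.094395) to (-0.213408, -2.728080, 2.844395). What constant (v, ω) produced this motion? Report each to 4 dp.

Δθ = 2.844395 − 2.094395 = 0.750000
ω = Δθ/dt = 0.750000/0.5 = 1.5000
R = Δx/(sin θ' − sin θ) = -0.5000
v = R·ω = -0.5000·1.5000 = -0.7500

v = -0.7500, ω = 1.5000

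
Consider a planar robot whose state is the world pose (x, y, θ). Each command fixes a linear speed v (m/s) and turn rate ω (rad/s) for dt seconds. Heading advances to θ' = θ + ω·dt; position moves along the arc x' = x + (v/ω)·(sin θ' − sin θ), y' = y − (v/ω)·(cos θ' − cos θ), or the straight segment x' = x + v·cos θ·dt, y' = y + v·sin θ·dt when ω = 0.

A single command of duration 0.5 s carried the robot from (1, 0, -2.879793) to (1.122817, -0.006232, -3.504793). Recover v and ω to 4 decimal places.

Δθ = -3.504793 − -2.879793 = -0.625000
ω = Δθ/dt = -0.625000/0.5 = -1.2500
R = Δx/(sin θ' − sin θ) = 0.2000
v = R·ω = 0.2000·-1.2500 = -0.2500

v = -0.2500, ω = -1.2500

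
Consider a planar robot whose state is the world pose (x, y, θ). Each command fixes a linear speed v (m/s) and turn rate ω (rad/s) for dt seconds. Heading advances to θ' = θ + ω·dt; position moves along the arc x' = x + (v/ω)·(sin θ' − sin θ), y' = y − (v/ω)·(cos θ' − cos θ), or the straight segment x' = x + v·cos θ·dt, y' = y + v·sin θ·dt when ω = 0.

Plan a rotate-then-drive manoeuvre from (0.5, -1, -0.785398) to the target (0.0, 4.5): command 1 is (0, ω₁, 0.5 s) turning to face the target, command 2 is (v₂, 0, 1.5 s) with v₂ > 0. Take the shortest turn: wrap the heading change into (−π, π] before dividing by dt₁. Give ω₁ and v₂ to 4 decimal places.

heading to target = atan2(4.5−-1, 0−0.5) = 1.6615
Δθ = wrap(1.6615 − -0.7854) = 2.4469; ω₁ = Δθ/dt₁ = 4.8937
distance = √((0−0.5)² + (4.5−-1)²) = 5.5227; v₂ = distance/dt₂ = 3.6818

ω₁ = 4.8937, v₂ = 3.6818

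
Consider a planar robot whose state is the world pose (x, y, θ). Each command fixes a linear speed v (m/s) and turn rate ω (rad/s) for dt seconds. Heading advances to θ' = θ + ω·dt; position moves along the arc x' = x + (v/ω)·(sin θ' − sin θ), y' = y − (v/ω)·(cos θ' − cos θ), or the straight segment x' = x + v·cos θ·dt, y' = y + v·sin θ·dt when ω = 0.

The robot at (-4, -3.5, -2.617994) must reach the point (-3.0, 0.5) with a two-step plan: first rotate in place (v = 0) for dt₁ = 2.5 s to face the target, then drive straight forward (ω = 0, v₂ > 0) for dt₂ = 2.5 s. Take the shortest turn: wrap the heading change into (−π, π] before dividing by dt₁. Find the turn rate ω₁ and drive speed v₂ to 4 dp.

heading to target = atan2(0.5−-3.5, -3−-4) = 1.3258
Δθ = wrap(1.3258 − -2.6180) = -2.3394; ω₁ = Δθ/dt₁ = -0.9357
distance = √((-3−-4)² + (0.5−-3.5)²) = 4.1231; v₂ = distance/dt₂ = 1.6492

ω₁ = -0.9357, v₂ = 1.6492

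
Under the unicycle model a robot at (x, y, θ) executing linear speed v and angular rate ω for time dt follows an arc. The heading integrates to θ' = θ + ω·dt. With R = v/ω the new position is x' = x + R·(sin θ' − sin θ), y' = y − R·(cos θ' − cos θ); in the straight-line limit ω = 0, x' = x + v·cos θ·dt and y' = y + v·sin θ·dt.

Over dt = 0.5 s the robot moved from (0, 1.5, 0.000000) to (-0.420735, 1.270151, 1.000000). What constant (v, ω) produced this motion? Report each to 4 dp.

Δθ = 1.000000 − 0.000000 = 1.000000
ω = Δθ/dt = 1.000000/0.5 = 2.0000
R = Δx/(sin θ' − sin θ) = -0.5000
v = R·ω = -0.5000·2.0000 = -1.0000

v = -1.0000, ω = 2.0000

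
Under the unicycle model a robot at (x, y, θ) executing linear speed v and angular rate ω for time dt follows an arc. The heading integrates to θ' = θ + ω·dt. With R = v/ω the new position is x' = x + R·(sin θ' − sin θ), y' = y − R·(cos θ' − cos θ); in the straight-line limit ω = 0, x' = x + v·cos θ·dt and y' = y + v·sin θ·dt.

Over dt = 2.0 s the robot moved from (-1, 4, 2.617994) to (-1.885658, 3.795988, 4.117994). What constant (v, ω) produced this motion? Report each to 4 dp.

v = 0.5000, ω = 0.7500

Δθ = 4.117994 − 2.617994 = 1.500000
ω = Δθ/dt = 1.500000/2.0 = 0.7500
R = Δx/(sin θ' − sin θ) = 0.6667
v = R·ω = 0.6667·0.7500 = 0.5000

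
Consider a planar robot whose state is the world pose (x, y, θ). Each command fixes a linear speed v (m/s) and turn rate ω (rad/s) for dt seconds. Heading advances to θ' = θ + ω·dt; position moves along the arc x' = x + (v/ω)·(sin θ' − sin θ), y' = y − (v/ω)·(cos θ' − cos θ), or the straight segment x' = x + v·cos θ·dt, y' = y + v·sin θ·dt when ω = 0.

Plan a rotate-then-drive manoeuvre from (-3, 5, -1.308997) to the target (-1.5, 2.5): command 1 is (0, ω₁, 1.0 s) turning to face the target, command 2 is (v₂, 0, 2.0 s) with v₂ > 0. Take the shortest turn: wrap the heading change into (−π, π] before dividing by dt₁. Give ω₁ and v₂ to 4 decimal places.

heading to target = atan2(2.5−5, -1.5−-3) = -1.0304
Δθ = wrap(-1.0304 − -1.3090) = 0.2786; ω₁ = Δθ/dt₁ = 0.2786
distance = √((-1.5−-3)² + (2.5−5)²) = 2.9155; v₂ = distance/dt₂ = 1.4577

ω₁ = 0.2786, v₂ = 1.4577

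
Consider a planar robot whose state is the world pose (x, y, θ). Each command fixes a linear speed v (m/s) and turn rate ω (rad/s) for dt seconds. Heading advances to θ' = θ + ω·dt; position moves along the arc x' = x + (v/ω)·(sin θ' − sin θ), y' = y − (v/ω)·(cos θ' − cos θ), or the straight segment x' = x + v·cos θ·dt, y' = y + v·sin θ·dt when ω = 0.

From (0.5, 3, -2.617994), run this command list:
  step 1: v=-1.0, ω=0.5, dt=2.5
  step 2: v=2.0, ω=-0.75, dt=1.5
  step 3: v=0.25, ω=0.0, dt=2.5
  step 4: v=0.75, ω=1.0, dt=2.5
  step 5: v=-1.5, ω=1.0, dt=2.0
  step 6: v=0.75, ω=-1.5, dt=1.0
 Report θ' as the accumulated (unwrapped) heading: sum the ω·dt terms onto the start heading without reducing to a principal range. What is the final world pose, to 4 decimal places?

(-0.7206, -0.7380, 0.5070)

step 1: θ'=-1.3680 (R=-2.0000) → pose (1.4590, 5.1349, -1.3680)
step 2: θ'=-2.4930 (R=-2.6667) → pose (0.4579, 2.4726, -2.4930)
step 3: θ'=-2.4930 (straight) → pose (-0.0402, 2.0951, -2.4930)
step 4: θ'=0.0070 (R=0.7500) → pose (0.4181, 0.7474, 0.0070)
step 5: θ'=2.0070 (R=-1.5000) → pose (-0.9310, -1.3863, 2.0070)
step 6: θ'=0.5070 (R=-0.5000) → pose (-0.7206, -0.7380, 0.5070)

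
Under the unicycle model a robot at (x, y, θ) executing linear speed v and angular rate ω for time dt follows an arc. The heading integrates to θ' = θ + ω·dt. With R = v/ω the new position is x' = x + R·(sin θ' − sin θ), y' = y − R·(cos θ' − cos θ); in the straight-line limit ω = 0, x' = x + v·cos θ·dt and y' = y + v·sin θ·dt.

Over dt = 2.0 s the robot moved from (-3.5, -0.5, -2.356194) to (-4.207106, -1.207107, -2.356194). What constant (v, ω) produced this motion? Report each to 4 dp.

v = 0.5000, ω = 0.0000

Δθ = -2.356194 − -2.356194 = 0.000000
ω = Δθ/dt = 0.000000/2.0 = 0.0000
ω = 0 → v = (Δx·cos θ + Δy·sin θ)/dt = 0.5000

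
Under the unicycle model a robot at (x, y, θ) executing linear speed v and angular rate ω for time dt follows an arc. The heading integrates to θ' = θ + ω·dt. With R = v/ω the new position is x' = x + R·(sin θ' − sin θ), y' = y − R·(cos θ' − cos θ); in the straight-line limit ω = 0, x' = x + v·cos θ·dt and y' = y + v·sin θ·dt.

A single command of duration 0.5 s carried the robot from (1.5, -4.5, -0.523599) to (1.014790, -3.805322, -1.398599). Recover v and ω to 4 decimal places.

Δθ = -1.398599 − -0.523599 = -0.875000
ω = Δθ/dt = -0.875000/0.5 = -1.7500
R = −Δy/(cos θ' − cos θ) = 1.0000
v = R·ω = 1.0000·-1.7500 = -1.7500

v = -1.7500, ω = -1.7500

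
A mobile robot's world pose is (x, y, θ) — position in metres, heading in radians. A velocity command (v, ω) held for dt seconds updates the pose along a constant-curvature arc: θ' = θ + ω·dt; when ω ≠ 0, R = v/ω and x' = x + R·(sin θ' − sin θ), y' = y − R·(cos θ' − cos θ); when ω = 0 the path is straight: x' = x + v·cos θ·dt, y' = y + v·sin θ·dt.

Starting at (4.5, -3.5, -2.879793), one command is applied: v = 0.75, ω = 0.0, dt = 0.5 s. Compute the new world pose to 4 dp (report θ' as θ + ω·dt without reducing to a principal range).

θ' = -2.8798 + 0.0·0.5 = -2.8798
ω = 0 → straight: x' = 4.5 + 0.75·cos(-2.8798)·0.5 = 4.1378
y' = -3.5 + 0.75·sin(-2.8798)·0.5 = -3.5971

(4.1378, -3.5971, -2.8798)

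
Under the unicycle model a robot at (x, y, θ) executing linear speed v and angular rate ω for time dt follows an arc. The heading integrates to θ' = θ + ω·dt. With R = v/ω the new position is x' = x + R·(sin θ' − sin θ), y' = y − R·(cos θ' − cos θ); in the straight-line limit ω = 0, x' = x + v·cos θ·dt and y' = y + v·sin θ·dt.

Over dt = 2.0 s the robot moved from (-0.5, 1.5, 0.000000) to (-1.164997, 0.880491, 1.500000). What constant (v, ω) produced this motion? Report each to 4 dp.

Δθ = 1.500000 − 0.000000 = 1.500000
ω = Δθ/dt = 1.500000/2.0 = 0.7500
R = Δx/(sin θ' − sin θ) = -0.6667
v = R·ω = -0.6667·0.7500 = -0.5000

v = -0.5000, ω = 0.7500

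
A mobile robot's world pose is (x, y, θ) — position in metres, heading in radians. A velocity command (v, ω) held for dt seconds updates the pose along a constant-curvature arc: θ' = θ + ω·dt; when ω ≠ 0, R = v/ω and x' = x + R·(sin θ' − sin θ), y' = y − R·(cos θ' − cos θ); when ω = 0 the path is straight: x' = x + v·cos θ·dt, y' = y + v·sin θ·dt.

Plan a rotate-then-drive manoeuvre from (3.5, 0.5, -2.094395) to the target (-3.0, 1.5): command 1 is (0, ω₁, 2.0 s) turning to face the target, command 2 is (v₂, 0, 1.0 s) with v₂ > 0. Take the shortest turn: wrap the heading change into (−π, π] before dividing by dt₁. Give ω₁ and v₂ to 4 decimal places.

ω₁ = -0.5999, v₂ = 6.5765

heading to target = atan2(1.5−0.5, -3−3.5) = 2.9889
Δθ = wrap(2.9889 − -2.0944) = -1.1998; ω₁ = Δθ/dt₁ = -0.5999
distance = √((-3−3.5)² + (1.5−0.5)²) = 6.5765; v₂ = distance/dt₂ = 6.5765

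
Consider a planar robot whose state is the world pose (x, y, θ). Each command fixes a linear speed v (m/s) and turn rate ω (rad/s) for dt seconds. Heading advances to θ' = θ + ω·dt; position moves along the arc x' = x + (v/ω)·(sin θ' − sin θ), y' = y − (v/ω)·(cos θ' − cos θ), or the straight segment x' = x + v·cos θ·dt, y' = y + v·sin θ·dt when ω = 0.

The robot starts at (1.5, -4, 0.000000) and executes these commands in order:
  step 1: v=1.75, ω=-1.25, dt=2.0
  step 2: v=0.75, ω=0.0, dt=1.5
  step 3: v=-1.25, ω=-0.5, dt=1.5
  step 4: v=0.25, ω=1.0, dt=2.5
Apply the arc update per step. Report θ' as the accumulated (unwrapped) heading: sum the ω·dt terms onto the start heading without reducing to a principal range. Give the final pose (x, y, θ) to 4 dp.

(3.0058, -7.1439, -0.7500)

step 1: θ'=-2.5000 (R=-1.4000) → pose (2.3379, -6.5216, -2.5000)
step 2: θ'=-2.5000 (straight) → pose (1.4366, -7.1949, -2.5000)
step 3: θ'=-3.2500 (R=2.5000) → pose (3.2032, -6.7124, -3.2500)
step 4: θ'=-0.7500 (R=0.2500) → pose (3.0058, -7.1439, -0.7500)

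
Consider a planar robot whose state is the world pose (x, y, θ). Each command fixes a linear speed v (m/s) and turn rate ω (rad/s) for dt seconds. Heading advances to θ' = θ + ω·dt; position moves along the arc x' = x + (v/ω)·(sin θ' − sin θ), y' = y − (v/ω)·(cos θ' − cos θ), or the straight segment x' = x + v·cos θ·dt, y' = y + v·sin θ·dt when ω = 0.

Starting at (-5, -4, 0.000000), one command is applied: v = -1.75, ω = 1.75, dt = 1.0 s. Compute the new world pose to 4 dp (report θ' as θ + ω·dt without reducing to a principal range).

(-5.9840, -5.1782, 1.7500)

θ' = 0.0000 + 1.75·1.0 = 1.7500
R = v/ω = -1.75/1.75 = -1.0000
x' = -5 + -1.0000·(sin 1.7500 − sin 0.0000) = -5.9840
y' = -4 − -1.0000·(cos 1.7500 − cos 0.0000) = -5.1782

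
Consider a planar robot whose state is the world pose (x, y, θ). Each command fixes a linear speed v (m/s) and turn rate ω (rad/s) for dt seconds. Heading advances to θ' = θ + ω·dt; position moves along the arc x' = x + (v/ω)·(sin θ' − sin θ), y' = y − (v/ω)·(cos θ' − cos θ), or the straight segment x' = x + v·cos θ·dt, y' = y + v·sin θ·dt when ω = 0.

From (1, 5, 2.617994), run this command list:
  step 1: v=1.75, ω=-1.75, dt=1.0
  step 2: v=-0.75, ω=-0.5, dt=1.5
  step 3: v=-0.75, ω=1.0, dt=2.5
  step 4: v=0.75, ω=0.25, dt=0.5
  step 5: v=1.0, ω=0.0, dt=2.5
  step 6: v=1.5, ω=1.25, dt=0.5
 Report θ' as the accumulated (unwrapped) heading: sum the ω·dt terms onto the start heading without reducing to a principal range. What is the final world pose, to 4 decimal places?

step 1: θ'=0.8680 (R=-1.0000) → pose (0.7370, 6.5124, 0.8680)
step 2: θ'=0.1180 (R=1.5000) → pose (-0.2310, 5.9924, 0.1180)
step 3: θ'=2.6180 (R=-0.7500) → pose (-0.5177, 4.5980, 2.6180)
step 4: θ'=2.7430 (R=3.0000) → pose (-0.8533, 4.7648, 2.7430)
step 5: θ'=2.7430 (straight) → pose (-3.1573, 5.7351, 2.7430)
step 6: θ'=3.3680 (R=1.2000) → pose (-3.8925, 5.7986, 3.3680)

(-3.8925, 5.7986, 3.3680)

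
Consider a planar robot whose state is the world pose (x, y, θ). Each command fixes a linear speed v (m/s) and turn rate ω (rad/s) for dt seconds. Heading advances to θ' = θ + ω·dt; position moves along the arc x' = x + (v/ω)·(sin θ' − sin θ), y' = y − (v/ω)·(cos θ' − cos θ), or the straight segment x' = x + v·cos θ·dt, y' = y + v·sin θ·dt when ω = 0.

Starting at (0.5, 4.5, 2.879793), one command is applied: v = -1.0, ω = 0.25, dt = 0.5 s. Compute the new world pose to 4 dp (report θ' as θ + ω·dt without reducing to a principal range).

θ' = 2.8798 + 0.25·0.5 = 3.0048
R = v/ω = -1.0/0.25 = -4.0000
x' = 0.5 + -4.0000·(sin 3.0048 − sin 2.8798) = 0.9898
y' = 4.5 − -4.0000·(cos 3.0048 − cos 2.8798) = 4.4011

(0.9898, 4.4011, 3.0048)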